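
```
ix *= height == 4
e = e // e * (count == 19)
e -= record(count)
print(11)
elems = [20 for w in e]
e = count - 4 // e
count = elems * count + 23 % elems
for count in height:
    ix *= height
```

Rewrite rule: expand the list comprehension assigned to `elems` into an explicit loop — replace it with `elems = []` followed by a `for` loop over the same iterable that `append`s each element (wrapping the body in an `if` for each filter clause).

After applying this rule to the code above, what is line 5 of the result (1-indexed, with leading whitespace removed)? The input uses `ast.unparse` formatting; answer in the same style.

Transformed code:
ix *= height == 4
e = e // e * (count == 19)
e -= record(count)
print(11)
elems = []
for w in e:
    elems.append(20)
e = count - 4 // e
count = elems * count + 23 % elems
for count in height:
    ix *= height

elems = []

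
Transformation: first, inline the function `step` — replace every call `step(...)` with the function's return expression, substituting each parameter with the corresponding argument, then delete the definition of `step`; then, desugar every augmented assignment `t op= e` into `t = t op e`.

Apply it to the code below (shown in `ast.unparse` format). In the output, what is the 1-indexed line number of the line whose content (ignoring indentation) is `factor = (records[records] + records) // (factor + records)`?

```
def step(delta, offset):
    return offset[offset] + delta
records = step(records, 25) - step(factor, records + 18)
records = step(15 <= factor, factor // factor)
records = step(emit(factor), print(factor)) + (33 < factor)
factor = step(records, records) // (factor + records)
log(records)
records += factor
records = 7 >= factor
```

Transformed code:
records = 25[25] + records - ((records + 18)[records + 18] + factor)
records = (factor // factor)[factor // factor] + (15 <= factor)
records = print(factor)[print(factor)] + emit(factor) + (33 < factor)
factor = (records[records] + records) // (factor + records)
log(records)
records = records + factor
records = 7 >= factor

4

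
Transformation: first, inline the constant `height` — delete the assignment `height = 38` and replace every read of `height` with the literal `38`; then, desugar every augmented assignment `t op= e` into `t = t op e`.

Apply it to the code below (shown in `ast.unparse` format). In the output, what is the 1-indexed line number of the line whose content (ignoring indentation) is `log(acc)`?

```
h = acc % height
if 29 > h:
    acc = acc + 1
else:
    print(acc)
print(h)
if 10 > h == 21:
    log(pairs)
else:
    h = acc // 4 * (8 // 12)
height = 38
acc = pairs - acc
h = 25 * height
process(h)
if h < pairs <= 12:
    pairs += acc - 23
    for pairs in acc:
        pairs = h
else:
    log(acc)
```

Transformed code:
h = acc % 38
if 29 > h:
    acc = acc + 1
else:
    print(acc)
print(h)
if 10 > h == 21:
    log(pairs)
else:
    h = acc // 4 * (8 // 12)
acc = pairs - acc
h = 25 * 38
process(h)
if h < pairs <= 12:
    pairs = pairs + (acc - 23)
    for pairs in acc:
        pairs = h
else:
    log(acc)

19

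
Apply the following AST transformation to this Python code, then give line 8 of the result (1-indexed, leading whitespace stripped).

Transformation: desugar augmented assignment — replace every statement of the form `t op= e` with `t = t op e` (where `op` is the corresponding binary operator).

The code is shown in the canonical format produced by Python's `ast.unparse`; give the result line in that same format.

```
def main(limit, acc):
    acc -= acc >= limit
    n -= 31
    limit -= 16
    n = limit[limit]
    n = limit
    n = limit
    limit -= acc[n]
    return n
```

limit = limit - acc[n]

Transformed code:
def main(limit, acc):
    acc = acc - (acc >= limit)
    n = n - 31
    limit = limit - 16
    n = limit[limit]
    n = limit
    n = limit
    limit = limit - acc[n]
    return n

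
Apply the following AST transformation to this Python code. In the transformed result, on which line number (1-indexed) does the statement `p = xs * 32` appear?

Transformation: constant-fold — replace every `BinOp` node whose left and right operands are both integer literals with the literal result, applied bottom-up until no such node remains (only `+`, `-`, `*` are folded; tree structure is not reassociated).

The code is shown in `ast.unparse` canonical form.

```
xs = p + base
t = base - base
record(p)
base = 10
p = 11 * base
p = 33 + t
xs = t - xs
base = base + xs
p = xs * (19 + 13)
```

Transformed code:
xs = p + base
t = base - base
record(p)
base = 10
p = 11 * base
p = 33 + t
xs = t - xs
base = base + xs
p = xs * 32

9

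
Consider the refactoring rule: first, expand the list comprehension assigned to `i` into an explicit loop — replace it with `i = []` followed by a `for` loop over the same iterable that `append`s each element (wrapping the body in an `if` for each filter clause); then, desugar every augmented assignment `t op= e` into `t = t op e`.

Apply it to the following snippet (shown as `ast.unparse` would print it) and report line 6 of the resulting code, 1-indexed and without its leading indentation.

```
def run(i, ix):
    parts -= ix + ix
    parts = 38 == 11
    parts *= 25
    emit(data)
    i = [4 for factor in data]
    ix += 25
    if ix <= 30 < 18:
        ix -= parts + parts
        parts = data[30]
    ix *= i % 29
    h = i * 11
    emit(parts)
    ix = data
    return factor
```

i = []

Transformed code:
def run(i, ix):
    parts = parts - (ix + ix)
    parts = 38 == 11
    parts = parts * 25
    emit(data)
    i = []
    for factor in data:
        i.append(4)
    ix = ix + 25
    if ix <= 30 < 18:
        ix = ix - (parts + parts)
        parts = data[30]
    ix = ix * (i % 29)
    h = i * 11
    emit(parts)
    ix = data
    return factor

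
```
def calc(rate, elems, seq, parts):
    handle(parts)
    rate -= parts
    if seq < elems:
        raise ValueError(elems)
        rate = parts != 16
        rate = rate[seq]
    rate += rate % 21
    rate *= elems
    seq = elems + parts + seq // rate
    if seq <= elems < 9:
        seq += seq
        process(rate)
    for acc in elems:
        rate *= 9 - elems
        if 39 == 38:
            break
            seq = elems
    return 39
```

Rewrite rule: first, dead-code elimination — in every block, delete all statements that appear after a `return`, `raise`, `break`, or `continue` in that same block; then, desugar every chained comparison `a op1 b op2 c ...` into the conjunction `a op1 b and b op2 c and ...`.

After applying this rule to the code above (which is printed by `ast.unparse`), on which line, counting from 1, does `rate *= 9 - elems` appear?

Transformed code:
def calc(rate, elems, seq, parts):
    handle(parts)
    rate -= parts
    if seq < elems:
        raise ValueError(elems)
    rate += rate % 21
    rate *= elems
    seq = elems + parts + seq // rate
    if seq <= elems and elems < 9:
        seq += seq
        process(rate)
    for acc in elems:
        rate *= 9 - elems
        if 39 == 38:
            break
    return 39

13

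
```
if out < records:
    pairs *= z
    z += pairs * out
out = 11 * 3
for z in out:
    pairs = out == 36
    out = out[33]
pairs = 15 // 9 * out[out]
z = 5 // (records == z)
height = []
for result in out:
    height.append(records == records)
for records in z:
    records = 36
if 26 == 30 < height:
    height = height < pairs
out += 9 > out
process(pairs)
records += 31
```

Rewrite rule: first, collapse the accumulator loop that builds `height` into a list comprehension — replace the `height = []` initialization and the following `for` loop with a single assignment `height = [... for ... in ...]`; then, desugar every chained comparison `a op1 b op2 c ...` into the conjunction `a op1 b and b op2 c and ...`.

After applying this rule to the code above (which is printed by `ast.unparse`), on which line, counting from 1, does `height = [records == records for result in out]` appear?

10

Transformed code:
if out < records:
    pairs *= z
    z += pairs * out
out = 11 * 3
for z in out:
    pairs = out == 36
    out = out[33]
pairs = 15 // 9 * out[out]
z = 5 // (records == z)
height = [records == records for result in out]
for records in z:
    records = 36
if 26 == 30 and 30 < height:
    height = height < pairs
out += 9 > out
process(pairs)
records += 31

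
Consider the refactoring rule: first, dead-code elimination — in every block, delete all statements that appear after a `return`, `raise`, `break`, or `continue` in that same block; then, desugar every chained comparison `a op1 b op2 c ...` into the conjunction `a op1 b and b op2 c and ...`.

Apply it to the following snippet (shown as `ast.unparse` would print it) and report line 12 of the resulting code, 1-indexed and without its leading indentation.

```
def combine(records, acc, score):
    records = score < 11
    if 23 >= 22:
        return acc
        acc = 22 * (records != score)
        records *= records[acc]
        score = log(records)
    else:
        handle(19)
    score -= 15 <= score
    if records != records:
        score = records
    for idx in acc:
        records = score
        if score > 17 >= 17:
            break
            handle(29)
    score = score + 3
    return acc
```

Transformed code:
def combine(records, acc, score):
    records = score < 11
    if 23 >= 22:
        return acc
    else:
        handle(19)
    score -= 15 <= score
    if records != records:
        score = records
    for idx in acc:
        records = score
        if score > 17 and 17 >= 17:
            break
    score = score + 3
    return acc

if score > 17 and 17 >= 17:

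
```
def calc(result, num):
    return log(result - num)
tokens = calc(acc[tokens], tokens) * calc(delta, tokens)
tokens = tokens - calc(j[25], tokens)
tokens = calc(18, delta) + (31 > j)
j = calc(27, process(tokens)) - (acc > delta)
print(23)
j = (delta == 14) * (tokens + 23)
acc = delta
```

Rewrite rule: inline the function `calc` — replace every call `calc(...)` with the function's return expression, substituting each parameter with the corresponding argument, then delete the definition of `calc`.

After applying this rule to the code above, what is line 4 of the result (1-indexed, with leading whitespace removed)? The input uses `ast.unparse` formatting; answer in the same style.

Transformed code:
tokens = log(acc[tokens] - tokens) * log(delta - tokens)
tokens = tokens - log(j[25] - tokens)
tokens = log(18 - delta) + (31 > j)
j = log(27 - process(tokens)) - (acc > delta)
print(23)
j = (delta == 14) * (tokens + 23)
acc = delta

j = log(27 - process(tokens)) - (acc > delta)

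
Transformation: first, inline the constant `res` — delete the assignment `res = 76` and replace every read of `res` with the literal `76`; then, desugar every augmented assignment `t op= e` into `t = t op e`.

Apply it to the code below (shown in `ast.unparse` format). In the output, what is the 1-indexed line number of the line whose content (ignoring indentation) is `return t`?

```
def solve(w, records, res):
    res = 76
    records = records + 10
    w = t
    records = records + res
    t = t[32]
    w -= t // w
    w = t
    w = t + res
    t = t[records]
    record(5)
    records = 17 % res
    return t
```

12

Transformed code:
def solve(w, records, res):
    records = records + 10
    w = t
    records = records + 76
    t = t[32]
    w = w - t // w
    w = t
    w = t + 76
    t = t[records]
    record(5)
    records = 17 % 76
    return t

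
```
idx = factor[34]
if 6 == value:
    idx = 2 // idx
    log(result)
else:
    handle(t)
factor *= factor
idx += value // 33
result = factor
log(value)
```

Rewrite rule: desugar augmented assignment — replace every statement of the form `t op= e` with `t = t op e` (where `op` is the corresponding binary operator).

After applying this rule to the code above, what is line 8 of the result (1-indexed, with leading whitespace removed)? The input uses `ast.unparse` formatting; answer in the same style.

idx = idx + value // 33

Transformed code:
idx = factor[34]
if 6 == value:
    idx = 2 // idx
    log(result)
else:
    handle(t)
factor = factor * factor
idx = idx + value // 33
result = factor
log(value)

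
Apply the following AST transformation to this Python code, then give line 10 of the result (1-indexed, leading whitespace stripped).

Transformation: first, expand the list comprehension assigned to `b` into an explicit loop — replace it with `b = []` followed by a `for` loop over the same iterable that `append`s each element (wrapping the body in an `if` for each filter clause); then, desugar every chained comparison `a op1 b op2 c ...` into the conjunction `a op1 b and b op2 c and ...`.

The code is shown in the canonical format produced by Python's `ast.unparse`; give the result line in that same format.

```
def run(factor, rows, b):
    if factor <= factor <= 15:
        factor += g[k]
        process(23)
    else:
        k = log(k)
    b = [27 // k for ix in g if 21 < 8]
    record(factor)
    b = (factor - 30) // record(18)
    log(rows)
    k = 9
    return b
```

Transformed code:
def run(factor, rows, b):
    if factor <= factor and factor <= 15:
        factor += g[k]
        process(23)
    else:
        k = log(k)
    b = []
    for ix in g:
        if 21 < 8:
            b.append(27 // k)
    record(factor)
    b = (factor - 30) // record(18)
    log(rows)
    k = 9
    return b

b.append(27 // k)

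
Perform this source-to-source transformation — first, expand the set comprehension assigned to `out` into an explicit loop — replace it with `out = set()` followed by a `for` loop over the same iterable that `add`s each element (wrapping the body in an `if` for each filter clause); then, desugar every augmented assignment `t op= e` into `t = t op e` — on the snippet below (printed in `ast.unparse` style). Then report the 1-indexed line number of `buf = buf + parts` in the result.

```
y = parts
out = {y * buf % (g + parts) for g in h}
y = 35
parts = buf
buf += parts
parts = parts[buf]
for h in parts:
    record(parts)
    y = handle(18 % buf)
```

7

Transformed code:
y = parts
out = set()
for g in h:
    out.add(y * buf % (g + parts))
y = 35
parts = buf
buf = buf + parts
parts = parts[buf]
for h in parts:
    record(parts)
    y = handle(18 % buf)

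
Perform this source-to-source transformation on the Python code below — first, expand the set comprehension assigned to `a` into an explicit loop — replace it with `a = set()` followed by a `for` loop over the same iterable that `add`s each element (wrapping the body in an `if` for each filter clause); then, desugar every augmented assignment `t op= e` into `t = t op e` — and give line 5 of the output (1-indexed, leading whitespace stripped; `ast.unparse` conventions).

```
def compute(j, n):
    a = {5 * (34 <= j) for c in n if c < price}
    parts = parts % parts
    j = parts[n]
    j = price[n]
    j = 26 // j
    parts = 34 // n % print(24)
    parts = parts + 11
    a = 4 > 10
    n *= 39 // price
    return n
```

Transformed code:
def compute(j, n):
    a = set()
    for c in n:
        if c < price:
            a.add(5 * (34 <= j))
    parts = parts % parts
    j = parts[n]
    j = price[n]
    j = 26 // j
    parts = 34 // n % print(24)
    parts = parts + 11
    a = 4 > 10
    n = n * (39 // price)
    return n

a.add(5 * (34 <= j))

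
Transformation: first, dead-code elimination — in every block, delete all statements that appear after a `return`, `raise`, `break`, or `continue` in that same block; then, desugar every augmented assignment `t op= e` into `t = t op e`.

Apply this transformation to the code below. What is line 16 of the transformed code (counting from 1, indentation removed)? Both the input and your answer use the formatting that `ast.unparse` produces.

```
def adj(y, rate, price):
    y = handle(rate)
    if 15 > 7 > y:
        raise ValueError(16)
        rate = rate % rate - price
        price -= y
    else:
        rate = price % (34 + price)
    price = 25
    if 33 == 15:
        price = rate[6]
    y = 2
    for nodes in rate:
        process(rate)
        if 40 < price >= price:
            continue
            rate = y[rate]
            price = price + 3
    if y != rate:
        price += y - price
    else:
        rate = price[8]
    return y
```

price = price + (y - price)

Transformed code:
def adj(y, rate, price):
    y = handle(rate)
    if 15 > 7 > y:
        raise ValueError(16)
    else:
        rate = price % (34 + price)
    price = 25
    if 33 == 15:
        price = rate[6]
    y = 2
    for nodes in rate:
        process(rate)
        if 40 < price >= price:
            continue
    if y != rate:
        price = price + (y - price)
    else:
        rate = price[8]
    return y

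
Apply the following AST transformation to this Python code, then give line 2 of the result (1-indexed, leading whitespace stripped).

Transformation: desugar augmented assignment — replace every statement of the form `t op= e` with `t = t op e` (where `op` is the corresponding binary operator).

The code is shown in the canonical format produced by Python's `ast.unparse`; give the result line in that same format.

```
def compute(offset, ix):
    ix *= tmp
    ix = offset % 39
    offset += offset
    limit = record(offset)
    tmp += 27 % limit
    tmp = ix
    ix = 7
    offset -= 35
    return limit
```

ix = ix * tmp

Transformed code:
def compute(offset, ix):
    ix = ix * tmp
    ix = offset % 39
    offset = offset + offset
    limit = record(offset)
    tmp = tmp + 27 % limit
    tmp = ix
    ix = 7
    offset = offset - 35
    return limit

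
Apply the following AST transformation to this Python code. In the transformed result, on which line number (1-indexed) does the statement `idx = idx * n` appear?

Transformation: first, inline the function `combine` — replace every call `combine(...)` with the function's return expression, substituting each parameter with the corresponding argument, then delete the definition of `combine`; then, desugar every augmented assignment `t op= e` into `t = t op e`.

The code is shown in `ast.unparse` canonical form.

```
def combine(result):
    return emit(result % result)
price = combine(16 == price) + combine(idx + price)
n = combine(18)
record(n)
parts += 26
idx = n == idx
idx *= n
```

6

Transformed code:
price = emit((16 == price) % (16 == price)) + emit((idx + price) % (idx + price))
n = emit(18 % 18)
record(n)
parts = parts + 26
idx = n == idx
idx = idx * n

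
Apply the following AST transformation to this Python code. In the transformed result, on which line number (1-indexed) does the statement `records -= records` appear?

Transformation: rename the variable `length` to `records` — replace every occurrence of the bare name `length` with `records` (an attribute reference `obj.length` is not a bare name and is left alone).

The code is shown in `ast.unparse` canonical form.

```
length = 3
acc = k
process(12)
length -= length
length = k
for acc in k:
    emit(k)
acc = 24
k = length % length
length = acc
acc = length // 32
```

4

Transformed code:
records = 3
acc = k
process(12)
records -= records
records = k
for acc in k:
    emit(k)
acc = 24
k = records % records
records = acc
acc = records // 32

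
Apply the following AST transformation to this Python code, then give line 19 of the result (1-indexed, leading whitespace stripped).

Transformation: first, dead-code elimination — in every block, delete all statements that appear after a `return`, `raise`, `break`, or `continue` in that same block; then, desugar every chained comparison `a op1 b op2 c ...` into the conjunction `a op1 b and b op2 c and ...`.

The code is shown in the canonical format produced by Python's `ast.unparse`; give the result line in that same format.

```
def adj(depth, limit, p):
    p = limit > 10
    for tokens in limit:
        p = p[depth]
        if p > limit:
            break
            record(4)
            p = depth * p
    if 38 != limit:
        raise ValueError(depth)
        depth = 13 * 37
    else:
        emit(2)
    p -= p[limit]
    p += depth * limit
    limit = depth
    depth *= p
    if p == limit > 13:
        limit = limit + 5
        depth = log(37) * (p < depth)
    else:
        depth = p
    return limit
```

Transformed code:
def adj(depth, limit, p):
    p = limit > 10
    for tokens in limit:
        p = p[depth]
        if p > limit:
            break
    if 38 != limit:
        raise ValueError(depth)
    else:
        emit(2)
    p -= p[limit]
    p += depth * limit
    limit = depth
    depth *= p
    if p == limit and limit > 13:
        limit = limit + 5
        depth = log(37) * (p < depth)
    else:
        depth = p
    return limit

depth = p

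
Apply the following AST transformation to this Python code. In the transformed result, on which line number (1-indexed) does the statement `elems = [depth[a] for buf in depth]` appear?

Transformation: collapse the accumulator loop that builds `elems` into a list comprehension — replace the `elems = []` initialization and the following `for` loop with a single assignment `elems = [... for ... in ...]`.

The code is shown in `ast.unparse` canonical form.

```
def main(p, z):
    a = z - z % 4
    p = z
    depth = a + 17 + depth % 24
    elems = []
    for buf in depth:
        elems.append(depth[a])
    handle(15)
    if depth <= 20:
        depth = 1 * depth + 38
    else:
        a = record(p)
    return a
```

Transformed code:
def main(p, z):
    a = z - z % 4
    p = z
    depth = a + 17 + depth % 24
    elems = [depth[a] for buf in depth]
    handle(15)
    if depth <= 20:
        depth = 1 * depth + 38
    else:
        a = record(p)
    return a

5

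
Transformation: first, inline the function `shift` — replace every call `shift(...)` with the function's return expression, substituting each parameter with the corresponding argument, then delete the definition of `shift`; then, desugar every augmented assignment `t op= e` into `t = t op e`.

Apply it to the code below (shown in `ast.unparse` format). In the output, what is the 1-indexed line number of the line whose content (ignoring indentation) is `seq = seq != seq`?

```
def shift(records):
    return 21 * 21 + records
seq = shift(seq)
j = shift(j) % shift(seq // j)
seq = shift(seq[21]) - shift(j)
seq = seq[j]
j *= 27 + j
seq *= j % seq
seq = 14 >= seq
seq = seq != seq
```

Transformed code:
seq = 21 * 21 + seq
j = (21 * 21 + j) % (21 * 21 + seq // j)
seq = 21 * 21 + seq[21] - (21 * 21 + j)
seq = seq[j]
j = j * (27 + j)
seq = seq * (j % seq)
seq = 14 >= seq
seq = seq != seq

8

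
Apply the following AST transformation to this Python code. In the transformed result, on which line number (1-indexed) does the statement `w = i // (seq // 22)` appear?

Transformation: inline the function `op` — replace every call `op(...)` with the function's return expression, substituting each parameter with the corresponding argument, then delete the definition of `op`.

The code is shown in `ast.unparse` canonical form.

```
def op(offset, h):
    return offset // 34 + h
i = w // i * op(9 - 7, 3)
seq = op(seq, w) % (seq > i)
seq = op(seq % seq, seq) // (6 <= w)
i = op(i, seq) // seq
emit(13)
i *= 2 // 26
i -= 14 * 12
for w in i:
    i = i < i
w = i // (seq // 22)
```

10

Transformed code:
i = w // i * ((9 - 7) // 34 + 3)
seq = (seq // 34 + w) % (seq > i)
seq = (seq % seq // 34 + seq) // (6 <= w)
i = (i // 34 + seq) // seq
emit(13)
i *= 2 // 26
i -= 14 * 12
for w in i:
    i = i < i
w = i // (seq // 22)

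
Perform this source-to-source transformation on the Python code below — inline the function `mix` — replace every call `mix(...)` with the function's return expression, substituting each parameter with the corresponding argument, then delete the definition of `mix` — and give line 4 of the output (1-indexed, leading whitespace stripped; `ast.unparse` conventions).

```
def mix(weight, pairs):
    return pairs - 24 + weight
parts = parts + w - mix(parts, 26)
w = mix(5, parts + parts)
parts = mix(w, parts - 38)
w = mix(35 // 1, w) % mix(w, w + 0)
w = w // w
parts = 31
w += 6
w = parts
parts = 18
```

w = (w - 24 + 35 // 1) % (w + 0 - 24 + w)

Transformed code:
parts = parts + w - (26 - 24 + parts)
w = parts + parts - 24 + 5
parts = parts - 38 - 24 + w
w = (w - 24 + 35 // 1) % (w + 0 - 24 + w)
w = w // w
parts = 31
w += 6
w = parts
parts = 18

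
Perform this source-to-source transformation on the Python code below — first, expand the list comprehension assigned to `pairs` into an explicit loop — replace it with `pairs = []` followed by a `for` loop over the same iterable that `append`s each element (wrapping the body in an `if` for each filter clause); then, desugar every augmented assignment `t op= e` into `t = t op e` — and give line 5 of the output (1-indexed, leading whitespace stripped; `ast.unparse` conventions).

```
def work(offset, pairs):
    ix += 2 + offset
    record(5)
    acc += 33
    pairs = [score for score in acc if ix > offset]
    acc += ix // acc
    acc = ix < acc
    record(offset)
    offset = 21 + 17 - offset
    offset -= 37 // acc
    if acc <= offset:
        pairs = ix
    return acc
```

Transformed code:
def work(offset, pairs):
    ix = ix + (2 + offset)
    record(5)
    acc = acc + 33
    pairs = []
    for score in acc:
        if ix > offset:
            pairs.append(score)
    acc = acc + ix // acc
    acc = ix < acc
    record(offset)
    offset = 21 + 17 - offset
    offset = offset - 37 // acc
    if acc <= offset:
        pairs = ix
    return acc

pairs = []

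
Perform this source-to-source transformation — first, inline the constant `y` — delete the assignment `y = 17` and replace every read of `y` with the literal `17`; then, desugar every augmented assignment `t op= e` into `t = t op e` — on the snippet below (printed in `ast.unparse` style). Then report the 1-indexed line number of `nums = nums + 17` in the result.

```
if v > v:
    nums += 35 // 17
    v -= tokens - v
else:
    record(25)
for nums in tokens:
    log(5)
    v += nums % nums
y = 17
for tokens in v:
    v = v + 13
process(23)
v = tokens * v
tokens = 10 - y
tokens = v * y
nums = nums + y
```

15

Transformed code:
if v > v:
    nums = nums + 35 // 17
    v = v - (tokens - v)
else:
    record(25)
for nums in tokens:
    log(5)
    v = v + nums % nums
for tokens in v:
    v = v + 13
process(23)
v = tokens * v
tokens = 10 - 17
tokens = v * 17
nums = nums + 17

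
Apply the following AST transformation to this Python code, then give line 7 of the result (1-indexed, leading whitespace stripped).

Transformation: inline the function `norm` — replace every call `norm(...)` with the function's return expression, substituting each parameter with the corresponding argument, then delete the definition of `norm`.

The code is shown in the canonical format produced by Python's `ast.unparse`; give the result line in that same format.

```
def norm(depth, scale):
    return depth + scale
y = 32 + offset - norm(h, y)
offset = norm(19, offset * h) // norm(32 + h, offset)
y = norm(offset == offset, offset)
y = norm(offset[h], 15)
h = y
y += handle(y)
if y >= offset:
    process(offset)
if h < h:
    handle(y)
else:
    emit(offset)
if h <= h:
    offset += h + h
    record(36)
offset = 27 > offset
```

if y >= offset:

Transformed code:
y = 32 + offset - (h + y)
offset = (19 + offset * h) // (32 + h + offset)
y = (offset == offset) + offset
y = offset[h] + 15
h = y
y += handle(y)
if y >= offset:
    process(offset)
if h < h:
    handle(y)
else:
    emit(offset)
if h <= h:
    offset += h + h
    record(36)
offset = 27 > offset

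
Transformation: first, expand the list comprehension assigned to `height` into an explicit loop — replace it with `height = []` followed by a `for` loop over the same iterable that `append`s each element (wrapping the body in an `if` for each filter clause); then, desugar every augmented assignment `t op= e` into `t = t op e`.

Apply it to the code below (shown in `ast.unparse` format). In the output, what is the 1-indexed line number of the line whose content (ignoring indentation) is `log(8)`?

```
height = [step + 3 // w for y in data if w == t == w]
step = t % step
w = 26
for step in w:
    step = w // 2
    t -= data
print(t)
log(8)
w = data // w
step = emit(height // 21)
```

11

Transformed code:
height = []
for y in data:
    if w == t == w:
        height.append(step + 3 // w)
step = t % step
w = 26
for step in w:
    step = w // 2
    t = t - data
print(t)
log(8)
w = data // w
step = emit(height // 21)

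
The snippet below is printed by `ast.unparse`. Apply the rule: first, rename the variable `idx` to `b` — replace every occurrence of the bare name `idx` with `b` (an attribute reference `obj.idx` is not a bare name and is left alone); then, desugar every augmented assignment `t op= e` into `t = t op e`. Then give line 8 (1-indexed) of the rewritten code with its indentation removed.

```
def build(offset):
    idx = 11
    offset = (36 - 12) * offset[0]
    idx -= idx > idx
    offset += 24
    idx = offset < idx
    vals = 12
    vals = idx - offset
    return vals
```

Transformed code:
def build(offset):
    b = 11
    offset = (36 - 12) * offset[0]
    b = b - (b > b)
    offset = offset + 24
    b = offset < b
    vals = 12
    vals = b - offset
    return vals

vals = b - offset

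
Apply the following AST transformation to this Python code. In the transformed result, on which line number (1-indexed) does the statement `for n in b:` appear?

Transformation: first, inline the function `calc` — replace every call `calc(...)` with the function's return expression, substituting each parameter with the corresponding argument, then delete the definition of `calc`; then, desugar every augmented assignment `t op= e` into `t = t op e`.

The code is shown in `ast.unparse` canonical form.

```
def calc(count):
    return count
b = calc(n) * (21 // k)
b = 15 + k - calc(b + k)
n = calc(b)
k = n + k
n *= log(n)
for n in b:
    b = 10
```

Transformed code:
b = n * (21 // k)
b = 15 + k - (b + k)
n = b
k = n + k
n = n * log(n)
for n in b:
    b = 10

6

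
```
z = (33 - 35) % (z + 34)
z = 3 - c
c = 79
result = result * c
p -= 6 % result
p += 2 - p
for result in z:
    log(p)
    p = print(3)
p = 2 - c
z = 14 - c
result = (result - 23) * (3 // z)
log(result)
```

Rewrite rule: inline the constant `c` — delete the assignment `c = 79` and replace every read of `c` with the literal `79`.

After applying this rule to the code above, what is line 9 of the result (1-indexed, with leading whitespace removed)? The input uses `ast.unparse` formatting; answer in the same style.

p = 2 - 79

Transformed code:
z = (33 - 35) % (z + 34)
z = 3 - 79
result = result * 79
p -= 6 % result
p += 2 - p
for result in z:
    log(p)
    p = print(3)
p = 2 - 79
z = 14 - 79
result = (result - 23) * (3 // z)
log(result)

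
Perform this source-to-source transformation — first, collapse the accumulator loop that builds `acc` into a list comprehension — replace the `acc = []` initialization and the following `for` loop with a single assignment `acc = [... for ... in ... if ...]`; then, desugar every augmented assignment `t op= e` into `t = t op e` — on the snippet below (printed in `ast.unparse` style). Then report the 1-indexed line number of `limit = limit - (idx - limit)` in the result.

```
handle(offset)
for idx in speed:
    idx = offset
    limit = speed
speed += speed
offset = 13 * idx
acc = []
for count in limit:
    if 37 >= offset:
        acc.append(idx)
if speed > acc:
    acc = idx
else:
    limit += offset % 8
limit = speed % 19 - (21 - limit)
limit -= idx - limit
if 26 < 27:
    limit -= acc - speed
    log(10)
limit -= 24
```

Transformed code:
handle(offset)
for idx in speed:
    idx = offset
    limit = speed
speed = speed + speed
offset = 13 * idx
acc = [idx for count in limit if 37 >= offset]
if speed > acc:
    acc = idx
else:
    limit = limit + offset % 8
limit = speed % 19 - (21 - limit)
limit = limit - (idx - limit)
if 26 < 27:
    limit = limit - (acc - speed)
    log(10)
limit = limit - 24

13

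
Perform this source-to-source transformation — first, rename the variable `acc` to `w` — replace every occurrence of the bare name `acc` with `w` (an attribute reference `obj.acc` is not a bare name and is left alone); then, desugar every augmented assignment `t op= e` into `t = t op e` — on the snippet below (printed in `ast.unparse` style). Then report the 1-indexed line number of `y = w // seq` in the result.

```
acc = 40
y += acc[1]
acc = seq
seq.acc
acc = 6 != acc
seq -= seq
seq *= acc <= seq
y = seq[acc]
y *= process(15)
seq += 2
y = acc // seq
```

Transformed code:
w = 40
y = y + w[1]
w = seq
seq.acc
w = 6 != w
seq = seq - seq
seq = seq * (w <= seq)
y = seq[w]
y = y * process(15)
seq = seq + 2
y = w // seq

11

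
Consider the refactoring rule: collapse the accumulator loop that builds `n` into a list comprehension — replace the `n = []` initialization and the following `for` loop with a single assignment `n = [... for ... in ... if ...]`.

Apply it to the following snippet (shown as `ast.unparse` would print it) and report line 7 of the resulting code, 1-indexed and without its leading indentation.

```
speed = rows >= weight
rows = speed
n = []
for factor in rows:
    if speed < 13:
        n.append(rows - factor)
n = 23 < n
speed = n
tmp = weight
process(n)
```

process(n)

Transformed code:
speed = rows >= weight
rows = speed
n = [rows - factor for factor in rows if speed < 13]
n = 23 < n
speed = n
tmp = weight
process(n)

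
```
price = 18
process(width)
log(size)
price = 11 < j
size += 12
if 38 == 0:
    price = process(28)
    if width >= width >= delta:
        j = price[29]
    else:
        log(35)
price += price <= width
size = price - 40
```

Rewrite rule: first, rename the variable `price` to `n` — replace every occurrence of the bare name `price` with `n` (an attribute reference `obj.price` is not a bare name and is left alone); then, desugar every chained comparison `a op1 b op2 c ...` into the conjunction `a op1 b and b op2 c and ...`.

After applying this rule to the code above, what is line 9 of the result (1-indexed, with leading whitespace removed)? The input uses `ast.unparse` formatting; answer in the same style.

j = n[29]

Transformed code:
n = 18
process(width)
log(size)
n = 11 < j
size += 12
if 38 == 0:
    n = process(28)
    if width >= width and width >= delta:
        j = n[29]
    else:
        log(35)
n += n <= width
size = n - 40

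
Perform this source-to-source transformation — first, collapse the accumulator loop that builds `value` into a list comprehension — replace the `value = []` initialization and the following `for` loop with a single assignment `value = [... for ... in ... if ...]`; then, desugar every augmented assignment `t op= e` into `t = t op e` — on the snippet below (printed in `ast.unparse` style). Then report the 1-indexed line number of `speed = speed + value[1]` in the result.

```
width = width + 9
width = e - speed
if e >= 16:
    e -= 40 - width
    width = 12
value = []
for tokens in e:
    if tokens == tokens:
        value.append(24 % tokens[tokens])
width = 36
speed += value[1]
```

Transformed code:
width = width + 9
width = e - speed
if e >= 16:
    e = e - (40 - width)
    width = 12
value = [24 % tokens[tokens] for tokens in e if tokens == tokens]
width = 36
speed = speed + value[1]

8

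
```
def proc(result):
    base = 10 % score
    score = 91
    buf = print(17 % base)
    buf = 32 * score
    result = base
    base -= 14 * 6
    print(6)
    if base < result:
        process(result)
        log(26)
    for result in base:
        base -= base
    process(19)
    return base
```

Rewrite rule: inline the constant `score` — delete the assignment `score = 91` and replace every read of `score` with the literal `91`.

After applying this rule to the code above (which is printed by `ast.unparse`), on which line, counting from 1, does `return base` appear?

Transformed code:
def proc(result):
    base = 10 % 91
    buf = print(17 % base)
    buf = 32 * 91
    result = base
    base -= 14 * 6
    print(6)
    if base < result:
        process(result)
        log(26)
    for result in base:
        base -= base
    process(19)
    return base

14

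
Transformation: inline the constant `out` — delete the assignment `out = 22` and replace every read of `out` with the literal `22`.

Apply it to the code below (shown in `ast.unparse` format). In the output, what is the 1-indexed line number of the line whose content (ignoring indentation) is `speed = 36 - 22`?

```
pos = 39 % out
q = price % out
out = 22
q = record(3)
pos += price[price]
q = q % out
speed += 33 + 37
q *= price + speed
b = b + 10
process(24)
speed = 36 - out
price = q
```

Transformed code:
pos = 39 % 22
q = price % 22
q = record(3)
pos += price[price]
q = q % 22
speed += 33 + 37
q *= price + speed
b = b + 10
process(24)
speed = 36 - 22
price = q

10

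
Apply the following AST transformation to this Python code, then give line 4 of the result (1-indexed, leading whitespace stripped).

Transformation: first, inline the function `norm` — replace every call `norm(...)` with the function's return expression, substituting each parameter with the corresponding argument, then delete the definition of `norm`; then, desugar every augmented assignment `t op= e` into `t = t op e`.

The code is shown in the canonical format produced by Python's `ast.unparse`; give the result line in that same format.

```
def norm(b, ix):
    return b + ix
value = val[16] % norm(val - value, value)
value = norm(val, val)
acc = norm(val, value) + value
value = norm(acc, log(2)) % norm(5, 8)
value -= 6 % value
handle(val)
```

Transformed code:
value = val[16] % (val - value + value)
value = val + val
acc = val + value + value
value = (acc + log(2)) % (5 + 8)
value = value - 6 % value
handle(val)

value = (acc + log(2)) % (5 + 8)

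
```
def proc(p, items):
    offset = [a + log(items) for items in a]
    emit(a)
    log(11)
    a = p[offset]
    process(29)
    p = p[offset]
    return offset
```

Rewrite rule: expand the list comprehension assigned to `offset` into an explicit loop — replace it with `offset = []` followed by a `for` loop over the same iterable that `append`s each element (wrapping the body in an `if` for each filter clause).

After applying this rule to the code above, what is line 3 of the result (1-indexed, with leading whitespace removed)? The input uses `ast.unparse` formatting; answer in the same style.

for items in a:

Transformed code:
def proc(p, items):
    offset = []
    for items in a:
        offset.append(a + log(items))
    emit(a)
    log(11)
    a = p[offset]
    process(29)
    p = p[offset]
    return offset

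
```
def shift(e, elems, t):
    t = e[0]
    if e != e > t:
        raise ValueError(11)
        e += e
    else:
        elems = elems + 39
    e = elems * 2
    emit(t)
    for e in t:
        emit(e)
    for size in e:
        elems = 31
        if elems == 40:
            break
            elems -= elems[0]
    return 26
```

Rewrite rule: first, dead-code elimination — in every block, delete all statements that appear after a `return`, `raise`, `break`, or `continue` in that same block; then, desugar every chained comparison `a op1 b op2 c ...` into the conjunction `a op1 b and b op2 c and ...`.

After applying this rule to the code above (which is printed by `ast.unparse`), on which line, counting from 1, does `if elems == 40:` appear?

13

Transformed code:
def shift(e, elems, t):
    t = e[0]
    if e != e and e > t:
        raise ValueError(11)
    else:
        elems = elems + 39
    e = elems * 2
    emit(t)
    for e in t:
        emit(e)
    for size in e:
        elems = 31
        if elems == 40:
            break
    return 26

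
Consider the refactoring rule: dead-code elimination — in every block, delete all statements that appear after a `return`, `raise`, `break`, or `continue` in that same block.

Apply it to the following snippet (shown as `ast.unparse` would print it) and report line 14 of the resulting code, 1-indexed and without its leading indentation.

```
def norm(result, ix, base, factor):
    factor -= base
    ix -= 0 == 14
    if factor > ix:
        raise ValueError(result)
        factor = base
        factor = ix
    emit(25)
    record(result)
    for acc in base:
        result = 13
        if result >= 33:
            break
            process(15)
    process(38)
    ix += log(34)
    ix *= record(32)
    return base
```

Transformed code:
def norm(result, ix, base, factor):
    factor -= base
    ix -= 0 == 14
    if factor > ix:
        raise ValueError(result)
    emit(25)
    record(result)
    for acc in base:
        result = 13
        if result >= 33:
            break
    process(38)
    ix += log(34)
    ix *= record(32)
    return base

ix *= record(32)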